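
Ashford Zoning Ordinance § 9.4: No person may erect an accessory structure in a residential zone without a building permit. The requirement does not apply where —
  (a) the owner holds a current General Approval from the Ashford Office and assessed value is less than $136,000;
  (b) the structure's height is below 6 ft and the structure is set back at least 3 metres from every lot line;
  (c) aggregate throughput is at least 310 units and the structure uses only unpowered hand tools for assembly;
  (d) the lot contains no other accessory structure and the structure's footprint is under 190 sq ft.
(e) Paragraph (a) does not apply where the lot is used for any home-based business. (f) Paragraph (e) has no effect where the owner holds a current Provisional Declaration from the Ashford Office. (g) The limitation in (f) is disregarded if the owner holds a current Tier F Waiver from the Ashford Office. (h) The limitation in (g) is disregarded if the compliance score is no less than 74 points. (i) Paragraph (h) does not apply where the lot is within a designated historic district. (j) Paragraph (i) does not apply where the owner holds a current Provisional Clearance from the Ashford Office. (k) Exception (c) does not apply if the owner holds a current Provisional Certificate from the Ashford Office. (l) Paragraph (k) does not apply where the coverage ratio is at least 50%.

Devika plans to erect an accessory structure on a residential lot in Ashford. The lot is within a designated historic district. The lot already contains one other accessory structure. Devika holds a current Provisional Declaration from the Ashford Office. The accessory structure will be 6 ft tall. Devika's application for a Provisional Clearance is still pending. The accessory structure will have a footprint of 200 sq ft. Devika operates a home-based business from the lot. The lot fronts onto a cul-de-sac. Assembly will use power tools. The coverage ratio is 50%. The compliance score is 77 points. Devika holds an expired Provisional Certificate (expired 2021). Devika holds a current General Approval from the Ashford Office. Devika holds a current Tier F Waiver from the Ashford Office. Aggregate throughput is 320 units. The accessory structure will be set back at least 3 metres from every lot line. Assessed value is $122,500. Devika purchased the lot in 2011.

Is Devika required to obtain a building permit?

Yes — Devika must obtain a building permit.

Exception (a)'s conditions are all satisfied: a current General Approval is held; assessed value is $122,500, less than the $136,000 limit. But applying paragraphs (e)–(j): (e) is engaged — a home-based business operates on the lot. (f) would limit (e) — a current Provisional Declaration is held — but (g) sets (f) aside: (g) operates against (f): a current Tier F Waiver is held. (h) would limit (g) — the compliance score is 77 points, meeting the 74 points threshold — but (i) sets (h) aside: (i) operates — the lot is in a historic district. (j), which would lift (i), is not triggered — no current Provisional Clearance is held. (a) is therefore removed.
Exception (b) requires that the structure's height is below 6 ft; but the structure's height is 6 ft, not below 6 ft, so (b) is unavailable.
Exception (c) fails — assembly uses power tools.
Exception (d) fails — the lot already has another accessory structure.
Every exception is unavailable, so the rule governs.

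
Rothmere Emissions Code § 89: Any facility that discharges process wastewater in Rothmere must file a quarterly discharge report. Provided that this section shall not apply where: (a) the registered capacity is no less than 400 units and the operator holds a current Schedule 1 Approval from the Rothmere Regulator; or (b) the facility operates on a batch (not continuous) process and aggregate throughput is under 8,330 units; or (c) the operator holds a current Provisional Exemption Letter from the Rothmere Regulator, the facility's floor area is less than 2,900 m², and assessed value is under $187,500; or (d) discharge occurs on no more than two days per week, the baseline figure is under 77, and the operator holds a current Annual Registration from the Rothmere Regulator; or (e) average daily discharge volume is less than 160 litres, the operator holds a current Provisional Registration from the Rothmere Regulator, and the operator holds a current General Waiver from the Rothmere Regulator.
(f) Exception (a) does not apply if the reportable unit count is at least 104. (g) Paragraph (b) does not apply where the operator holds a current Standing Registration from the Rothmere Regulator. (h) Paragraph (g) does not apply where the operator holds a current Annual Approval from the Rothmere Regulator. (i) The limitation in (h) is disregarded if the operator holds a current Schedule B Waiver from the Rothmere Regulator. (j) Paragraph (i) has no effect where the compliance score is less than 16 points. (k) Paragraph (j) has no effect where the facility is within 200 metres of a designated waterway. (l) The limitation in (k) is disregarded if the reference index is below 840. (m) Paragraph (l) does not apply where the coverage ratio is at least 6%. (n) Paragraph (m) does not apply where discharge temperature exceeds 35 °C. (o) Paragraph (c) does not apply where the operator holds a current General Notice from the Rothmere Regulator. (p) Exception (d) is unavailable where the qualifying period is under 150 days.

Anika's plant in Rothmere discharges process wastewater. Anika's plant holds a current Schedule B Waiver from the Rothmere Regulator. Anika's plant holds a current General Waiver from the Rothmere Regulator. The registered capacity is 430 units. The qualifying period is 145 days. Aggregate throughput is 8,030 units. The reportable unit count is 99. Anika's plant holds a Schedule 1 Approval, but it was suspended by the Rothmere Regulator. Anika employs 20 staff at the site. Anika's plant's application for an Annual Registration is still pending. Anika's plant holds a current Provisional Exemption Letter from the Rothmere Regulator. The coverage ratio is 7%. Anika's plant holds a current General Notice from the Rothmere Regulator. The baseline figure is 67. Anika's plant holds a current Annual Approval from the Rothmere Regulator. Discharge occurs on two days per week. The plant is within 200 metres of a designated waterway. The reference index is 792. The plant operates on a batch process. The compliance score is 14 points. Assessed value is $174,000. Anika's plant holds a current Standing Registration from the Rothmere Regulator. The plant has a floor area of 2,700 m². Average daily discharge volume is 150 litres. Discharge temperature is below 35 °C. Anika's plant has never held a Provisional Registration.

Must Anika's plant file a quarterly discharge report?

Yes — Anika's plant must file a quarterly discharge report.

Exception (a) fails — there is no Schedule 1 Approval in force.
Exception (b) is satisfied on its face — the facility operates on a batch process; aggregate throughput is 8,030 units, under the 8,330 units limit. Turning to paragraphs (g)–(n): (g) operates against (b): a current Standing Registration is held. (h) is triggered (a current Annual Approval is held), but is displaced by (i): (i) is triggered — a current Schedule B Waiver is held. (j) applies (the compliance score is 14 points, less than the 16 points limit), but is overridden by (k): (k) operates against (j): the plant is within 200 m of a designated waterway. (l) operates (the reference index is 792, below the 840 limit), but is itself disapplied by (m): (m) is triggered — the coverage ratio is 7%, meeting the 6% threshold. (n), which would lift (m), is not engaged — discharge temperature is below 35 °C. Exception (b) does not apply.
Exception (c): a current Provisional Exemption Letter is held; the facility's floor area is 2,700 m², less than the 2,900 m² limit; assessed value is $174,000, under the $187,500 limit — every condition holds. However, paragraph (o) must be considered: (o) applies — a current General Notice is held. So (c) is unavailable.
Exception (d) requires that the operator holds a current Annual Registration from the Rothmere Regulator; but the Annual Registration is not current, so (d) is unavailable.
Exception (e) does not apply: no current Provisional Registration is held.
No exception displaces § 89.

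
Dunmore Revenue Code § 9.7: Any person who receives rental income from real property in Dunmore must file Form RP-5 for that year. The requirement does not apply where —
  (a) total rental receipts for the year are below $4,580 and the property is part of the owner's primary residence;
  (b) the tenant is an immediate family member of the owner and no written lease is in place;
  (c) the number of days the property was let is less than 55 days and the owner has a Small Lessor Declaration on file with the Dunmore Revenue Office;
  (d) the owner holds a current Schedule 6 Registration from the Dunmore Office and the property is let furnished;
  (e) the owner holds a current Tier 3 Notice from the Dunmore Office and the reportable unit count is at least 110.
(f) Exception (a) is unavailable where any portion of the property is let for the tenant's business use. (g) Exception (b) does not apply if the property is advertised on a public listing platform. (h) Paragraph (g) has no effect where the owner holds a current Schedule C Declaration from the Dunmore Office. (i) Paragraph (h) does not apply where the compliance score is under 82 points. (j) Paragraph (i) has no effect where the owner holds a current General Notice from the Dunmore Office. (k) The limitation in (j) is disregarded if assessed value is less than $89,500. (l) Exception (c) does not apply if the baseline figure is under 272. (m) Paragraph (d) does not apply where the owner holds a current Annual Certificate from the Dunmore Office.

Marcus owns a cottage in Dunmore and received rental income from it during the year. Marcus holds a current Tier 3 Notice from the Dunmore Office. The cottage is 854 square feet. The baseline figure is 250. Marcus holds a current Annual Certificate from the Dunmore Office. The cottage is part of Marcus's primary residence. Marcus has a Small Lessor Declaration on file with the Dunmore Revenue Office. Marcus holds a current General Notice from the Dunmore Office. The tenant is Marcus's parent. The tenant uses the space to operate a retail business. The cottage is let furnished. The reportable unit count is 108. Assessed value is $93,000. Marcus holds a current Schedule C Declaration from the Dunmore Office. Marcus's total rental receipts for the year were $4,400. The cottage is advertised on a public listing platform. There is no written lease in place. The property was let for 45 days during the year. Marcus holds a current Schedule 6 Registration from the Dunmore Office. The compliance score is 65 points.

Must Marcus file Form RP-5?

No — exception (b) applies; Marcus is not required to file Form RP-5.

Exception (a) is satisfied on its face — total rental receipts for the year are $4,400, below the $4,580 limit; the cottage is part of the primary residence. However, paragraph (f) must be considered: (f) operates against (a): the space is let for business use. So (a) is unavailable.
All of (b)'s requirements are met (the tenant is an immediate family member; there is no written lease). Under paragraphs (g)–(k): (g) would limit (b) — the property is publicly advertised — but (h) sets (g) aside: (h) operates against (g): a current Schedule C Declaration is held. (i) is triggered (the compliance score is 65 points, under the 82 points limit), but is itself disapplied by (j): (j) operates against (i): a current General Notice is held. (k), which would lift (j), does not operate here — assessed value is $93,000, not less than $89,500. (b) remains available.
Exception (c) is satisfied on its face — the number of days the property was let is 45 days, less than the 55 days limit; a Small Lessor Declaration is on file. Turning to paragraph (l): (l) is triggered — the baseline figure is 250, under the 272 limit. (c) is therefore removed.
Exception (d) is satisfied on its face — a current Schedule 6 Registration is held; the property is let furnished. However, paragraph (m) must be considered: (m) applies — a current Annual Certificate is held. Exception (d) does not apply.
Exception (e) fails — the reportable unit count is 108, short of 110.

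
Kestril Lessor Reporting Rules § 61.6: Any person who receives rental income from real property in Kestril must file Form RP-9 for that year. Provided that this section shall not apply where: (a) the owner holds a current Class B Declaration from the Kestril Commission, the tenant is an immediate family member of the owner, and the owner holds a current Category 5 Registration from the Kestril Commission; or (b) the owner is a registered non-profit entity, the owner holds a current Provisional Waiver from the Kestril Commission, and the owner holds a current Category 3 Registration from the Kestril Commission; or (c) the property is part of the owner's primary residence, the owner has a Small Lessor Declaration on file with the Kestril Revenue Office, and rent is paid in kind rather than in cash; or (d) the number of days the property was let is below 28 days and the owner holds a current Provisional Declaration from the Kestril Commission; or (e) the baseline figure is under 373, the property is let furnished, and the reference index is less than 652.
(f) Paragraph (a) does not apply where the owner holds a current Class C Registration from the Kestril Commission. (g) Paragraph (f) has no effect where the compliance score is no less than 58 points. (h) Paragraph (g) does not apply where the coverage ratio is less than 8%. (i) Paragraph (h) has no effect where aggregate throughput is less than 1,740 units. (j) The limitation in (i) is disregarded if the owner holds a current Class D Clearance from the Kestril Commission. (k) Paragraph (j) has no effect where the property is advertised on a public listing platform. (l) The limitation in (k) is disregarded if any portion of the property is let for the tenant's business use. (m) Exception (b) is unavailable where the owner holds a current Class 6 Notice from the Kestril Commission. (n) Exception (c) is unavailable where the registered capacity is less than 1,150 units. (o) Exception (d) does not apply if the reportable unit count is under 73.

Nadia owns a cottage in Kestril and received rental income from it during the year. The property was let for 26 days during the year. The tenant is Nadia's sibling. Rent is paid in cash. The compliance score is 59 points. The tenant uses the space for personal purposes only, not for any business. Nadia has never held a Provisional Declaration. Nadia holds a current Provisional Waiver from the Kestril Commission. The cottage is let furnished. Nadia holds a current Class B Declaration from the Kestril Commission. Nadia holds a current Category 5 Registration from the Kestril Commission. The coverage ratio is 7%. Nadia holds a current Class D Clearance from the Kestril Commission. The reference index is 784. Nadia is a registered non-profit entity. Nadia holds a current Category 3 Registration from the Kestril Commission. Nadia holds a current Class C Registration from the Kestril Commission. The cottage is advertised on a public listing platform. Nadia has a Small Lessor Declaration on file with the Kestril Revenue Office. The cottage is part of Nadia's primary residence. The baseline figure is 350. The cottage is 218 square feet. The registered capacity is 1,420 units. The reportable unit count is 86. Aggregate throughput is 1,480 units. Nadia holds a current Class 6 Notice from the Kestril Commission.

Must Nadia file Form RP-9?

Exception (a) is satisfied on its face — a current Class B Declaration is held; the tenant is an immediate family member; a current Category 5 Registration is held. Under paragraphs (f)–(l): (f) is triggered (a current Class C Registration is held), but is overridden by (g): (g) operates against (f): the compliance score is 59 points, meeting the 58 points threshold. (h) would limit (g) — the coverage ratio is 7%, less than the 8% limit — but (i) sets (h) aside: (i) operates — aggregate throughput is 1,480 units, less than the 1,740 units limit. (j) applies (a current Class D Clearance is held), but is itself disapplied by (k): (k) is triggered — the property is publicly advertised. (l), which would lift (k), is not engaged — the space is used for personal purposes only. So (a) applies.
Exception (b): Nadia is a registered non-profit; a current Provisional Waiver is held; a current Category 3 Registration is held — every condition holds. Turning to paragraph (m): (m) operates — a current Class 6 Notice is held. Exception (b) does not apply.
Exception (c) fails — rent is paid in cash.
Exception (d) does not apply: no current Provisional Declaration is held.
Exception (e) does not apply: the reference index is 784, not less than 652.

No — exception (a) applies; Nadia is not required to file Form RP-9.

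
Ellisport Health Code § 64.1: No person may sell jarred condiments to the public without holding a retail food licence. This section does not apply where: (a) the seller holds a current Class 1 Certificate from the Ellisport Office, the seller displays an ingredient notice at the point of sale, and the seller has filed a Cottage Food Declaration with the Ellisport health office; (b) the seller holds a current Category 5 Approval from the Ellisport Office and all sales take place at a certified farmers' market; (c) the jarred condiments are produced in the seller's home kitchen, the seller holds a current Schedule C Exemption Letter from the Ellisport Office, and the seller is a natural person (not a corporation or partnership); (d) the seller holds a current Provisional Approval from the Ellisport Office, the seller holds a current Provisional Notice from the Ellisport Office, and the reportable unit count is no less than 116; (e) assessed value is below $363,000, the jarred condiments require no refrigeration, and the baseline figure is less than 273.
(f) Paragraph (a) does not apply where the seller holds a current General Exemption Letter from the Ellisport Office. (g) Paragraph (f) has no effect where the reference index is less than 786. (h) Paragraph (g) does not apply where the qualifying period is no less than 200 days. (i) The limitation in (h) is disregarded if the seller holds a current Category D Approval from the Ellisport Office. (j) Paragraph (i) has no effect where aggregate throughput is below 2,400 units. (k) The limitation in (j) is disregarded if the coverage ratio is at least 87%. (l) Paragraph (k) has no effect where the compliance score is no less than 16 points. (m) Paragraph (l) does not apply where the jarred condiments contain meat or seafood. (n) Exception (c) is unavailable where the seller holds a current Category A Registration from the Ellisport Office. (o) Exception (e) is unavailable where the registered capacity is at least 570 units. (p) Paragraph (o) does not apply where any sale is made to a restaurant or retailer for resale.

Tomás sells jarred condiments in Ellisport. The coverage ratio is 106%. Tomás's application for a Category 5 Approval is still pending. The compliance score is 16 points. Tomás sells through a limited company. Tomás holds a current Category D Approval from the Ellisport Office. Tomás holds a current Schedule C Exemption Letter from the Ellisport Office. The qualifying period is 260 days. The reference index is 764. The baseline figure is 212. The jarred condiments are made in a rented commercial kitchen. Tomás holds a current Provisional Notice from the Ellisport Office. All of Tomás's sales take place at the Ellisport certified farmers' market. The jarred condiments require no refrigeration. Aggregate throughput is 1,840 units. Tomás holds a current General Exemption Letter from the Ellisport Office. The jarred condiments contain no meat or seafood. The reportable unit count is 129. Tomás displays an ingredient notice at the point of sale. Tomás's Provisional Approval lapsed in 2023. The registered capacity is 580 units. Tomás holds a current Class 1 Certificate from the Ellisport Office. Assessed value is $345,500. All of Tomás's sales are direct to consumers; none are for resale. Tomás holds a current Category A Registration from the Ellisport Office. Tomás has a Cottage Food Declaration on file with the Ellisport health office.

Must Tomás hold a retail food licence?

Exception (a) is satisfied on its face — a current Class 1 Certificate is held; an ingredient notice is displayed; a Cottage Food Declaration is on file. But applying paragraphs (f)–(m): (f) operates against (a): a current General Exemption Letter is held. (g) would limit (f) — the reference index is 764, less than the 786 limit — but (h) sets (g) aside: (h) is engaged — the qualifying period is 260 days, meeting the 200 days threshold. (i) would limit (h) — a current Category D Approval is held — but (j) sets (i) aside: (j) applies — aggregate throughput is 1,840 units, below the 2,400 units limit. (k) is triggered (the coverage ratio is 106%, meeting the 87% threshold), but is set aside by (l): (l) operates against (k): the compliance score is 16 points, meeting the 16 points threshold. (m) does not operate here (the jarred condiments contain no meat or seafood), so (l) stands. Exception (a) does not apply.
Exception (b) fails — there is no Category 5 Approval in force.
Exception (c) does not apply: the jarred condiments are made in a commercial kitchen, not a home kitchen.
Exception (d) fails — there is no Provisional Approval in force.
All of (e)'s requirements are met (assessed value is $345,500, below the $363,000 limit; the jarred condiments are shelf-stable; the baseline figure is 212, less than the 273 limit). However, paragraphs (o)–(p) must be considered: (o) applies — the registered capacity is 580 units, meeting the 570 units threshold. (p), which would lift (o), is not engaged — no sales are for resale. So (e) is unavailable.
None of the exceptions is available; § 64.1 applies in full.

Yes — Tomás must hold a retail food licence.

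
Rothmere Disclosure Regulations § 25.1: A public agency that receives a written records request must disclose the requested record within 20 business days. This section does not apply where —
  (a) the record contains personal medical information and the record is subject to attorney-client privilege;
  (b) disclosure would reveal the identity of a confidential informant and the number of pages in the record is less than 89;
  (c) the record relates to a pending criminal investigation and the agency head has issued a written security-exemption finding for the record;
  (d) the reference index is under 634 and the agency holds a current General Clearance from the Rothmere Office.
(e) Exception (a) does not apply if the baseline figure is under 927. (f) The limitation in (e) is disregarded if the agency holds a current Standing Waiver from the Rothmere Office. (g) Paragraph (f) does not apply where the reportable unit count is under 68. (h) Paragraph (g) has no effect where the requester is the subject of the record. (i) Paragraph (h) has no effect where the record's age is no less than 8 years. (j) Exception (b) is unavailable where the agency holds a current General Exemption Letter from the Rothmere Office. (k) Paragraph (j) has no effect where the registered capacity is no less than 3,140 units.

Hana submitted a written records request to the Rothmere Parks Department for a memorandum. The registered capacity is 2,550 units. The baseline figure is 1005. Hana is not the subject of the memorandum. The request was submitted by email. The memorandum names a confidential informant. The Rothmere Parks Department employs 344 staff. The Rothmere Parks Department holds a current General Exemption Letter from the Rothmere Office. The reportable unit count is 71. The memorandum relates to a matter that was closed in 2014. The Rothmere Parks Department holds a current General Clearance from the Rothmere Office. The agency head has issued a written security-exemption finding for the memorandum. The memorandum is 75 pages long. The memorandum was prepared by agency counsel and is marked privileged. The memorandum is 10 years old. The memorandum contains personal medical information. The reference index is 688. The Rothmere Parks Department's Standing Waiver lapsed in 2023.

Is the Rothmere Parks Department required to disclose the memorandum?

All of (a)'s requirements are met (the memorandum contains personal medical information; the memorandum is privileged). Considering the limiting provisions: (e) is not engaged — the baseline figure is 1,005, not under 927. (a) remains available.
All of (b)'s requirements are met (the memorandum names a confidential informant; the number of pages in the record is 75, less than the 89 limit). But applying paragraphs (j)–(k): (j) operates against (b): a current General Exemption Letter is held. (k), which would lift (j), is not triggered — the registered capacity is 2,550 units, short of 3,140 units. So (b) is unavailable.
Exception (c) fails — the memorandum relates to a closed matter.
Exception (d) requires that the reference index is under 634; but the reference index is 688, not under 634, so (d) is unavailable.

No — exception (a) applies; the Rothmere Parks Department is not required to disclose the memorandum.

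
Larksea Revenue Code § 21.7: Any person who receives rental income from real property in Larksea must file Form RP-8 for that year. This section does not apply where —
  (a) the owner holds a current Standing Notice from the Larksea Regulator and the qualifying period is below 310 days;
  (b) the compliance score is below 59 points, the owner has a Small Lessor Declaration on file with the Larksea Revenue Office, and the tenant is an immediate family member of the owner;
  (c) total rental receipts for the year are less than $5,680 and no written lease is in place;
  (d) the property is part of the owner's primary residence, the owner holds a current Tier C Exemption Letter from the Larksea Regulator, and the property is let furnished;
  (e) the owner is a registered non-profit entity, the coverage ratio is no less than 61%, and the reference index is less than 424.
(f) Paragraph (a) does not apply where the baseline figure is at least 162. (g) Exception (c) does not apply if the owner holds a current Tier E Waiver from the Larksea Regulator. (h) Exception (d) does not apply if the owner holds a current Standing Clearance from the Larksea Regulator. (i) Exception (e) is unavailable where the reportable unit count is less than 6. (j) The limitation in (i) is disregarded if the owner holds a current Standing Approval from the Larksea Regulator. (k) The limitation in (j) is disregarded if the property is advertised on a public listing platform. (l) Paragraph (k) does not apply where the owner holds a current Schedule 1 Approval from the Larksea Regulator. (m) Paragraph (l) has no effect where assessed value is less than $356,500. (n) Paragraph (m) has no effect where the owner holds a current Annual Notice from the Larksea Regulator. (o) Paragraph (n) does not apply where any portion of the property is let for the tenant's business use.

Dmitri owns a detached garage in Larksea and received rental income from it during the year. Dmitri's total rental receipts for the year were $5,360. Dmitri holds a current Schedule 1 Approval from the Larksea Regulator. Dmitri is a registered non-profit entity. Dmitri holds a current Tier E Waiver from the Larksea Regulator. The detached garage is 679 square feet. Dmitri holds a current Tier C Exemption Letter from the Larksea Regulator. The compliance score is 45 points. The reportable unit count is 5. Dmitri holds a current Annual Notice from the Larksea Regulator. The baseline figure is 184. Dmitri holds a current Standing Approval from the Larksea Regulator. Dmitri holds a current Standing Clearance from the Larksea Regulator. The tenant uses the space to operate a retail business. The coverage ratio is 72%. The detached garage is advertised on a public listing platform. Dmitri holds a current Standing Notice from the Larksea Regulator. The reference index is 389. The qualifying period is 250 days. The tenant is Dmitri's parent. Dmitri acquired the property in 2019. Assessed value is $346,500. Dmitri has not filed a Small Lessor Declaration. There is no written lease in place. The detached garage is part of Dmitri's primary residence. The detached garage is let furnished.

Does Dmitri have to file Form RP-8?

Yes — Dmitri must file Form RP-8.

All of (a)'s requirements are met (a current Standing Notice is held; the qualifying period is 250 days, below the 310 days limit). Turning to paragraph (f): (f) operates against (a): the baseline figure is 184, meeting the 162 threshold. (a) is therefore removed.
Exception (b) fails — no Small Lessor Declaration is on file.
All of (c)'s requirements are met (total rental receipts for the year are $5,360, less than the $5,680 limit; there is no written lease). However, paragraph (g) must be considered: (g) operates against (c): a current Tier E Waiver is held. (c) is therefore removed.
Exception (d) is satisfied on its face — the detached garage is part of the primary residence; a current Tier C Exemption Letter is held; the property is let furnished. Turning to paragraph (h): (h) operates against (d): a current Standing Clearance is held. (d) is therefore removed.
Exception (e)'s conditions are all satisfied: Dmitri is a registered non-profit; the coverage ratio is 72%, meeting the 61% threshold; the reference index is 389, less than the 424 limit. However, paragraphs (i)–(o) must be considered: (i) is engaged — the reportable unit count is 5, less than the 6 limit. (j) is triggered (a current Standing Approval is held), but yields to (k): (k) applies — the property is publicly advertised. (l) would limit (k) — a current Schedule 1 Approval is held — but (m) sets (l) aside: (m) operates against (l): assessed value is $346,500, less than the $356,500 limit. (n) would limit (m) — a current Annual Notice is held — but (o) sets (n) aside: (o) operates against (n): the space is let for business use. So (e) is unavailable.
Every exception is unavailable, so the rule governs.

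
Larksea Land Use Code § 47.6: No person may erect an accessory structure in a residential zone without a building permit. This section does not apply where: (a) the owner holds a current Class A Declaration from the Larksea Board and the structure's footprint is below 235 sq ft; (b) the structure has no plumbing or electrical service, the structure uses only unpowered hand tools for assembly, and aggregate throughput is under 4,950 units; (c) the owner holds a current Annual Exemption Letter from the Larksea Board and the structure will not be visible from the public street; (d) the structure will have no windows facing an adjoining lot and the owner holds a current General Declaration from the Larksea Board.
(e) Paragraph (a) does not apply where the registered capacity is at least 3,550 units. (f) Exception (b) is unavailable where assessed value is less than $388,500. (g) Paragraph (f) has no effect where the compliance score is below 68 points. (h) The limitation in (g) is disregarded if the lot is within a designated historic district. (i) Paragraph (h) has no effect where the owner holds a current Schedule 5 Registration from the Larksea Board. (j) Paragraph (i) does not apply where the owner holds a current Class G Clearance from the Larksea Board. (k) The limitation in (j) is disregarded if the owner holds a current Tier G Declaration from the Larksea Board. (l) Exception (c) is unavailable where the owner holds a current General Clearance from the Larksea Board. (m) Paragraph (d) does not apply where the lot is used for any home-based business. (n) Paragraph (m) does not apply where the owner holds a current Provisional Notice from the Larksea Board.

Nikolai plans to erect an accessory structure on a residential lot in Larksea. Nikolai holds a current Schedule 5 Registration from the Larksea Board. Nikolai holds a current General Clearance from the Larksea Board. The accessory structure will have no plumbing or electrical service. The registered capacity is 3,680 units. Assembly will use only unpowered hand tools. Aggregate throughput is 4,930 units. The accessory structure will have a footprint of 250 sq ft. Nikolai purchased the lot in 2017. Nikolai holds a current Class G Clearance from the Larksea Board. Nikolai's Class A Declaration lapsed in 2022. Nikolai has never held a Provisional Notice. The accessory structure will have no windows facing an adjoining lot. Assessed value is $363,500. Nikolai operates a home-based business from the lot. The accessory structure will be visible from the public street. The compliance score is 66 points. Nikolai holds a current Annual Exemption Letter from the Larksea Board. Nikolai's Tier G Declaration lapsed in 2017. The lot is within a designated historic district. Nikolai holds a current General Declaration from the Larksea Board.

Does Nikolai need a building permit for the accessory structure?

Yes — Nikolai must obtain a building permit.

Exception (a) fails — there is no Class A Declaration in force.
All of (b)'s requirements are met (there is no plumbing or electrical service; assembly uses only hand tools; aggregate throughput is 4,930 units, under the 4,950 units limit). But applying paragraphs (f)–(k): (f) operates against (b): assessed value is $363,500, less than the $388,500 limit. (g) would limit (f) — the compliance score is 66 points, below the 68 points limit — but (h) sets (g) aside: (h) operates against (g): the lot is in a historic district. (i) would limit (h) — a current Schedule 5 Registration is held — but (j) sets (i) aside: (j) operates — a current Class G Clearance is held. (k), which would lift (j), does not operate here — the Tier G Declaration is not current. Exception (b) does not apply.
Exception (c) does not apply: the structure will be visible from the street.
All of (d)'s requirements are met (no windows face an adjoining lot; a current General Declaration is held). However, paragraphs (m)–(n) must be considered: (m) operates against (d): a home-based business operates on the lot. (n) is not engaged (the Provisional Notice is not current), so (m) stands. So (d) is unavailable.
No exception displaces § 47.6.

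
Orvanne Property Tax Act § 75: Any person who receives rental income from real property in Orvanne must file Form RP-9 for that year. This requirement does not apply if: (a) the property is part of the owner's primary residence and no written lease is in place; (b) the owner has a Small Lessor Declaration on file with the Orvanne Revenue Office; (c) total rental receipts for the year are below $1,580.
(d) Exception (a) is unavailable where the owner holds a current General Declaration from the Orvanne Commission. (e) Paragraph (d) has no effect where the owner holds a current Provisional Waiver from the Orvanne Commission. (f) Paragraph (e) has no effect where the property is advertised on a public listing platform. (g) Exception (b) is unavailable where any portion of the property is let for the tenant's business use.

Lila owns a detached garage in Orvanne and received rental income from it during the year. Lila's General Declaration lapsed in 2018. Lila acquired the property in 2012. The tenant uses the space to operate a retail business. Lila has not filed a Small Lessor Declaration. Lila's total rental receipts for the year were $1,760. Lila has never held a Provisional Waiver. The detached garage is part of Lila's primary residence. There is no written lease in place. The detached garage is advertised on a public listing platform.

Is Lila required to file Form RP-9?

No — exception (a) applies; Lila is not required to file Form RP-9.

Exception (a) is satisfied on its face — the detached garage is part of the primary residence; there is no written lease. Applying paragraphs (d)–(f): (d), which would limit (a), is inapplicable: the General Declaration is not current. So (a) applies.
Exception (b) fails — no Small Lessor Declaration is on file.
Exception (c) does not apply: total rental receipts for the year are $1,760, not below $1,580.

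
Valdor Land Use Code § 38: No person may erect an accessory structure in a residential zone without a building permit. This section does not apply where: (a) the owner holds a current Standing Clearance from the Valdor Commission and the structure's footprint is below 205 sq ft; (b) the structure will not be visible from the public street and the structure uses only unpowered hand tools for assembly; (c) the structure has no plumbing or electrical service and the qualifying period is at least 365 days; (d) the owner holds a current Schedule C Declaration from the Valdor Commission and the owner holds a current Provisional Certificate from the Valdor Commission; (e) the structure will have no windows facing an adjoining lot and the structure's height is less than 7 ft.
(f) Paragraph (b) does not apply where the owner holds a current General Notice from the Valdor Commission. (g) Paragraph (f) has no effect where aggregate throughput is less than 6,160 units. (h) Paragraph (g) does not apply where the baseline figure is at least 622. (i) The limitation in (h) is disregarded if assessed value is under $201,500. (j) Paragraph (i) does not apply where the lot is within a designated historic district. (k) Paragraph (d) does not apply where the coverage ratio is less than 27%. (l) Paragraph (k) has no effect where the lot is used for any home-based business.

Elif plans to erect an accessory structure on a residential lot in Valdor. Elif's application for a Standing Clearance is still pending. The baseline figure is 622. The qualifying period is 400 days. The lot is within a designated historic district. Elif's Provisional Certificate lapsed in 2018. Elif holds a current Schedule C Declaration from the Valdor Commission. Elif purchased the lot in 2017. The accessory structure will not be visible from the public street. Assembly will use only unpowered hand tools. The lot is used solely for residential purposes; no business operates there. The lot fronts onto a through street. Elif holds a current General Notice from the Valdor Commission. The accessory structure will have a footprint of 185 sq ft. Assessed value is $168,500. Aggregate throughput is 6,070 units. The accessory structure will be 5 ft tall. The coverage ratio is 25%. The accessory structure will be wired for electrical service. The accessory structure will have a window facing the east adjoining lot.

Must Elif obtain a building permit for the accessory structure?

Exception (a) does not apply: there is no Standing Clearance in force.
Exception (b) is satisfied on its face — the structure will not be visible from the street; assembly uses only hand tools. But: (f) operates against (b): a current General Notice is held. (g) applies (aggregate throughput is 6,070 units, less than the 6,160 units limit), but is overridden by (h): (h) operates against (g): the baseline figure is 622, meeting the 622 threshold. (i) would limit (h) — assessed value is $168,500, under the $201,500 limit — but (j) sets (i) aside: (j) is engaged — the lot is in a historic district. Exception (b) does not apply.
Exception (c) fails — electrical service is planned.
Exception (d) fails — no current Provisional Certificate is held.
Exception (e) does not apply: a window faces an adjoining lot.
No exception displaces § 38.

Yes — Elif must obtain a building permit.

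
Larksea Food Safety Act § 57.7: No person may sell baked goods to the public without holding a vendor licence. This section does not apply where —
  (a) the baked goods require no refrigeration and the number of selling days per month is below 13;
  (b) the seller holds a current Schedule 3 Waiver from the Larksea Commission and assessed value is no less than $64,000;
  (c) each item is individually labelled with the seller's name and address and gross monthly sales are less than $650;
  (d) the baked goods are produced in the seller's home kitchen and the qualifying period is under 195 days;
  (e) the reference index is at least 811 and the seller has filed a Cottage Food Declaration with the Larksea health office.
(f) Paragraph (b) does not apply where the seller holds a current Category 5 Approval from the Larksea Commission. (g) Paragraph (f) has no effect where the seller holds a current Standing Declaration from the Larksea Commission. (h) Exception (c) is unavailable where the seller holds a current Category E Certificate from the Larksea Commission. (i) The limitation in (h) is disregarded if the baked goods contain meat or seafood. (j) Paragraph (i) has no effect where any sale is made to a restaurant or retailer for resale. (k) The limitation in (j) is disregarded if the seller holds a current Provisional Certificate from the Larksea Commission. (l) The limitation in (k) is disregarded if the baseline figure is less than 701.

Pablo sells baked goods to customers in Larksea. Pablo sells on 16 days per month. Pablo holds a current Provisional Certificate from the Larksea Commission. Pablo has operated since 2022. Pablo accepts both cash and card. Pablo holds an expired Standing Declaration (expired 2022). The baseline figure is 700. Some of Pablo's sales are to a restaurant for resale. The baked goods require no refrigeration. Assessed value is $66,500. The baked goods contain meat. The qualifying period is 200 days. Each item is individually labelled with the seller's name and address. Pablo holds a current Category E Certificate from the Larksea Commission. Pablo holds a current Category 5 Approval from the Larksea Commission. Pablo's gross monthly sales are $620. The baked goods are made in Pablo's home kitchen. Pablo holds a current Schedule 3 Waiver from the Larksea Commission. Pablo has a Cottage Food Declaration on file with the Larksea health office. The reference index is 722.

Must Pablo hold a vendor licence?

Yes — Pablo must hold a vendor licence.

Exception (a) requires that the number of selling days per month is below 13; but the number of selling days per month is 16, not below 13, so (a) is unavailable.
Exception (b): a current Schedule 3 Waiver is held; assessed value is $66,500, meeting the $64,000 threshold — every condition holds. Turning to paragraphs (f)–(g): (f) is triggered — a current Category 5 Approval is held. (g), which would lift (f), is not engaged — the Standing Declaration is not current. (b) is therefore removed.
Exception (c): items are individually labelled; gross monthly sales are $620, less than the $650 limit — every condition holds. But: (h) operates against (c): a current Category E Certificate is held. (i) applies (the baked goods contain meat), but is set aside by (j): (j) operates against (i): some sales are to a restaurant for resale. (k) is engaged (a current Provisional Certificate is held), but is itself disapplied by (l): (l) operates against (k): the baseline figure is 700, less than the 701 limit. Exception (c) does not apply.
Exception (d) does not apply: the qualifying period is 200 days, not under 195 days.
Exception (e) does not apply: the reference index is 722, short of 811.
No exception is made out. Pablo falls within the general rule.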